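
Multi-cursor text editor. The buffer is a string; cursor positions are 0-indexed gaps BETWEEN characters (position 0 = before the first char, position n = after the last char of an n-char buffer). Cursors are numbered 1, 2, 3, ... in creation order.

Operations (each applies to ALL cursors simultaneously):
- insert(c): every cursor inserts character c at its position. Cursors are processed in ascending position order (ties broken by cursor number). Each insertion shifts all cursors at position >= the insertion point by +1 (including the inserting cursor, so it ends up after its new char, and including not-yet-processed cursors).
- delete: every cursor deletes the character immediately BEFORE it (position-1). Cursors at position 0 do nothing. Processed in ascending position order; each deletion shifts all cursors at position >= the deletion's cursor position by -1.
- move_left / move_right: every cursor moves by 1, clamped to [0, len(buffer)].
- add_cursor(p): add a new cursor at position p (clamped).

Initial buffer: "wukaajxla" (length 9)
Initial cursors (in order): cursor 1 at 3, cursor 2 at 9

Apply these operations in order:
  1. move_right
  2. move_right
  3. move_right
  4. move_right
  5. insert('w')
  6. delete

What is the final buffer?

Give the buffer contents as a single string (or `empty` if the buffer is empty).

After op 1 (move_right): buffer="wukaajxla" (len 9), cursors c1@4 c2@9, authorship .........
After op 2 (move_right): buffer="wukaajxla" (len 9), cursors c1@5 c2@9, authorship .........
After op 3 (move_right): buffer="wukaajxla" (len 9), cursors c1@6 c2@9, authorship .........
After op 4 (move_right): buffer="wukaajxla" (len 9), cursors c1@7 c2@9, authorship .........
After op 5 (insert('w')): buffer="wukaajxwlaw" (len 11), cursors c1@8 c2@11, authorship .......1..2
After op 6 (delete): buffer="wukaajxla" (len 9), cursors c1@7 c2@9, authorship .........

Answer: wukaajxla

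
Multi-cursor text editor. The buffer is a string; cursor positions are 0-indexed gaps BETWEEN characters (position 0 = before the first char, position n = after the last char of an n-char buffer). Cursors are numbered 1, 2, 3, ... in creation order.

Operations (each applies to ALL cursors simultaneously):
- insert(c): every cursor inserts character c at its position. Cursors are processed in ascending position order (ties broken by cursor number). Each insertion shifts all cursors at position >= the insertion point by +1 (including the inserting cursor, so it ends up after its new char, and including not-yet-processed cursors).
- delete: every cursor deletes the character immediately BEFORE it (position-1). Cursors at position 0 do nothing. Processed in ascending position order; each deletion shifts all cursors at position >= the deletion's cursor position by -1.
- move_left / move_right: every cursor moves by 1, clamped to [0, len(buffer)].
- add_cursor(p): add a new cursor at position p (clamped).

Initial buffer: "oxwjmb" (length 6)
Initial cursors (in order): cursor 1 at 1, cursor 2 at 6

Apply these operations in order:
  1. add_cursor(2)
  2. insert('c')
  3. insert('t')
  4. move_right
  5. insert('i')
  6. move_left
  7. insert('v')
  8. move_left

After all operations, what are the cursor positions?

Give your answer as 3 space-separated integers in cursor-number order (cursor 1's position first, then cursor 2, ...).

Answer: 4 16 9

Derivation:
After op 1 (add_cursor(2)): buffer="oxwjmb" (len 6), cursors c1@1 c3@2 c2@6, authorship ......
After op 2 (insert('c')): buffer="ocxcwjmbc" (len 9), cursors c1@2 c3@4 c2@9, authorship .1.3....2
After op 3 (insert('t')): buffer="octxctwjmbct" (len 12), cursors c1@3 c3@6 c2@12, authorship .11.33....22
After op 4 (move_right): buffer="octxctwjmbct" (len 12), cursors c1@4 c3@7 c2@12, authorship .11.33....22
After op 5 (insert('i')): buffer="octxictwijmbcti" (len 15), cursors c1@5 c3@9 c2@15, authorship .11.133.3...222
After op 6 (move_left): buffer="octxictwijmbcti" (len 15), cursors c1@4 c3@8 c2@14, authorship .11.133.3...222
After op 7 (insert('v')): buffer="octxvictwvijmbctvi" (len 18), cursors c1@5 c3@10 c2@17, authorship .11.1133.33...2222
After op 8 (move_left): buffer="octxvictwvijmbctvi" (len 18), cursors c1@4 c3@9 c2@16, authorship .11.1133.33...2222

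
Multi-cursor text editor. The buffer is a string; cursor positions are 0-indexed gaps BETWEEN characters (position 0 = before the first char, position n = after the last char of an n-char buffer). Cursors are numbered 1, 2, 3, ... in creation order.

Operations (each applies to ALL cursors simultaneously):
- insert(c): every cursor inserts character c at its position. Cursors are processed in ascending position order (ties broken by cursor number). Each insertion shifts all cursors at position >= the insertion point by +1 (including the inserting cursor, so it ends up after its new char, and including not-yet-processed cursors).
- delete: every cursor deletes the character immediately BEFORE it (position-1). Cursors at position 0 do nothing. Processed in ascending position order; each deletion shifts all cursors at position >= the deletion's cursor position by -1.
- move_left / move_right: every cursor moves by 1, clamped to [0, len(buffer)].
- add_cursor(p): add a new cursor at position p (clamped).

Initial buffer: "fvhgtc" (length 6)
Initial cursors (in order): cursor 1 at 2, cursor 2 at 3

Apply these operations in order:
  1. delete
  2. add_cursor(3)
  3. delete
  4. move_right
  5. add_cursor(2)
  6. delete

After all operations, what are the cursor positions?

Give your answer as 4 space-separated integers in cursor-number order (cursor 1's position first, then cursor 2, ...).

After op 1 (delete): buffer="fgtc" (len 4), cursors c1@1 c2@1, authorship ....
After op 2 (add_cursor(3)): buffer="fgtc" (len 4), cursors c1@1 c2@1 c3@3, authorship ....
After op 3 (delete): buffer="gc" (len 2), cursors c1@0 c2@0 c3@1, authorship ..
After op 4 (move_right): buffer="gc" (len 2), cursors c1@1 c2@1 c3@2, authorship ..
After op 5 (add_cursor(2)): buffer="gc" (len 2), cursors c1@1 c2@1 c3@2 c4@2, authorship ..
After op 6 (delete): buffer="" (len 0), cursors c1@0 c2@0 c3@0 c4@0, authorship 

Answer: 0 0 0 0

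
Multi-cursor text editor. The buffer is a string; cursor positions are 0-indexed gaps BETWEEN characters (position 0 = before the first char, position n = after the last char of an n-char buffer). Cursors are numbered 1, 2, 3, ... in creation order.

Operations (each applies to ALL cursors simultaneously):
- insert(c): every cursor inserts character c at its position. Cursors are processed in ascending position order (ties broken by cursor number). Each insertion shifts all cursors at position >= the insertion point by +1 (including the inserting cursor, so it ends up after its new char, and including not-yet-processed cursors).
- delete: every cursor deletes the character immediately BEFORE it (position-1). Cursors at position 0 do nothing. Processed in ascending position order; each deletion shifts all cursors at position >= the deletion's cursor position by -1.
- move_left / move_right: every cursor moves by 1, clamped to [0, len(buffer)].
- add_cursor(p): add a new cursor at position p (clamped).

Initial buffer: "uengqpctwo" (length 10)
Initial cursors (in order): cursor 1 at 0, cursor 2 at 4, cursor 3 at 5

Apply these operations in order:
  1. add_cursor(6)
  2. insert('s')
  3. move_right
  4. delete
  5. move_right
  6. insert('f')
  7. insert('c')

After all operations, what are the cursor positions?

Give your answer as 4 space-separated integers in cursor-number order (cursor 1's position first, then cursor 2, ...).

After op 1 (add_cursor(6)): buffer="uengqpctwo" (len 10), cursors c1@0 c2@4 c3@5 c4@6, authorship ..........
After op 2 (insert('s')): buffer="suengsqspsctwo" (len 14), cursors c1@1 c2@6 c3@8 c4@10, authorship 1....2.3.4....
After op 3 (move_right): buffer="suengsqspsctwo" (len 14), cursors c1@2 c2@7 c3@9 c4@11, authorship 1....2.3.4....
After op 4 (delete): buffer="sengssstwo" (len 10), cursors c1@1 c2@5 c3@6 c4@7, authorship 1...234...
After op 5 (move_right): buffer="sengssstwo" (len 10), cursors c1@2 c2@6 c3@7 c4@8, authorship 1...234...
After op 6 (insert('f')): buffer="sefngssfsftfwo" (len 14), cursors c1@3 c2@8 c3@10 c4@12, authorship 1.1..23243.4..
After op 7 (insert('c')): buffer="sefcngssfcsfctfcwo" (len 18), cursors c1@4 c2@10 c3@13 c4@16, authorship 1.11..2322433.44..

Answer: 4 10 13 16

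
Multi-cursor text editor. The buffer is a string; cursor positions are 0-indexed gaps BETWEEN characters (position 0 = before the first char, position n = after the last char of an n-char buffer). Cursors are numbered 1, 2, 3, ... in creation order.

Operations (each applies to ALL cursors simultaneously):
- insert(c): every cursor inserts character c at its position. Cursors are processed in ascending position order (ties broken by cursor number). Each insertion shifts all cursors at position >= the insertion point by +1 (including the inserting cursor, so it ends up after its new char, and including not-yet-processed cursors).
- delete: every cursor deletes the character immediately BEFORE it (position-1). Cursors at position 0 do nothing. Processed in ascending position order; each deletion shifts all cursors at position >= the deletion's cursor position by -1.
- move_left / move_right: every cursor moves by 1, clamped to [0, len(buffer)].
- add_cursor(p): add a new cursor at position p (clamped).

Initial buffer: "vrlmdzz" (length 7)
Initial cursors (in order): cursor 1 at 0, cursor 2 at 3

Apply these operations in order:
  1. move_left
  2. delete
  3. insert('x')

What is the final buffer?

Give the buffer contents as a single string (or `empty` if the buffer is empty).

Answer: xvxlmdzz

Derivation:
After op 1 (move_left): buffer="vrlmdzz" (len 7), cursors c1@0 c2@2, authorship .......
After op 2 (delete): buffer="vlmdzz" (len 6), cursors c1@0 c2@1, authorship ......
After op 3 (insert('x')): buffer="xvxlmdzz" (len 8), cursors c1@1 c2@3, authorship 1.2.....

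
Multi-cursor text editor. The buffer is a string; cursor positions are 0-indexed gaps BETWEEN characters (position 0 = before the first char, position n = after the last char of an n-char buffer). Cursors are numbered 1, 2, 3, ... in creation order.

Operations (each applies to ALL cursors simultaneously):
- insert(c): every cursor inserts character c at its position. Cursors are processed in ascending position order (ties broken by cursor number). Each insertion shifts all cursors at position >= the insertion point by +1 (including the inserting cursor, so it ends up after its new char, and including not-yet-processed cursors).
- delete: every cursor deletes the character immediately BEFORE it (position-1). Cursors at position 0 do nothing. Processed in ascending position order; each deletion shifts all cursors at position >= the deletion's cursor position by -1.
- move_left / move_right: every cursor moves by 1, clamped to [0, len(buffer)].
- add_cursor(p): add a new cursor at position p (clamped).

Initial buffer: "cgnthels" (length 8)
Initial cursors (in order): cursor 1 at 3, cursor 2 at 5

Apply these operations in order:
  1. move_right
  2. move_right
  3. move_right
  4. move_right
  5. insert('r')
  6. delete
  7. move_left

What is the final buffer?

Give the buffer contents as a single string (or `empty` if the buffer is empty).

After op 1 (move_right): buffer="cgnthels" (len 8), cursors c1@4 c2@6, authorship ........
After op 2 (move_right): buffer="cgnthels" (len 8), cursors c1@5 c2@7, authorship ........
After op 3 (move_right): buffer="cgnthels" (len 8), cursors c1@6 c2@8, authorship ........
After op 4 (move_right): buffer="cgnthels" (len 8), cursors c1@7 c2@8, authorship ........
After op 5 (insert('r')): buffer="cgnthelrsr" (len 10), cursors c1@8 c2@10, authorship .......1.2
After op 6 (delete): buffer="cgnthels" (len 8), cursors c1@7 c2@8, authorship ........
After op 7 (move_left): buffer="cgnthels" (len 8), cursors c1@6 c2@7, authorship ........

Answer: cgnthels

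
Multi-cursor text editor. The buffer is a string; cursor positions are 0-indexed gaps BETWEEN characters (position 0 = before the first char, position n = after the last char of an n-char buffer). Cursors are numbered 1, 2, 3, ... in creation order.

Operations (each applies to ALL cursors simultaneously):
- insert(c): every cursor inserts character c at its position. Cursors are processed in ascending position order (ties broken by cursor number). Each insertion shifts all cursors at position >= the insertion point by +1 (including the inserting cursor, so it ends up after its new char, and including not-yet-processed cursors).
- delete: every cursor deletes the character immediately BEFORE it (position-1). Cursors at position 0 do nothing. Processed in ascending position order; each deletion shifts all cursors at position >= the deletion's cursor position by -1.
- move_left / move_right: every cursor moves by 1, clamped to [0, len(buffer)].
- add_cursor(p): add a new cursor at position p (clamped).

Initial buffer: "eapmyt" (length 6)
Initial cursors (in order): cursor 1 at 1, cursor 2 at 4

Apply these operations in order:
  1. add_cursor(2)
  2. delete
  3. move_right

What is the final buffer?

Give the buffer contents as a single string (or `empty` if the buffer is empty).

Answer: pyt

Derivation:
After op 1 (add_cursor(2)): buffer="eapmyt" (len 6), cursors c1@1 c3@2 c2@4, authorship ......
After op 2 (delete): buffer="pyt" (len 3), cursors c1@0 c3@0 c2@1, authorship ...
After op 3 (move_right): buffer="pyt" (len 3), cursors c1@1 c3@1 c2@2, authorship ...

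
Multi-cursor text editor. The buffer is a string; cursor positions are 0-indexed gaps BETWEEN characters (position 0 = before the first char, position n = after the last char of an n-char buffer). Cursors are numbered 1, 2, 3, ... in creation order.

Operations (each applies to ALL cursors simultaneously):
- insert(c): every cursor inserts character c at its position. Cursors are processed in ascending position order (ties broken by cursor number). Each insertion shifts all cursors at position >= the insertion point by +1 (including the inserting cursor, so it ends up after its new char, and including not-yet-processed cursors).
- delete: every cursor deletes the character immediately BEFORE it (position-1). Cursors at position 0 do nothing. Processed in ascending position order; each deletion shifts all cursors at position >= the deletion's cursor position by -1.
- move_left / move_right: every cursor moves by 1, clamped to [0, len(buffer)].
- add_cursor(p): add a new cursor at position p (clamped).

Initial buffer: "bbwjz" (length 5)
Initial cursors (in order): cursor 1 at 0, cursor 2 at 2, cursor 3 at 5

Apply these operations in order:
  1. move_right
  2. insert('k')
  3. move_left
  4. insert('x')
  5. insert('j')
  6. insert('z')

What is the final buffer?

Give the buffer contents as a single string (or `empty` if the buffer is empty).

After op 1 (move_right): buffer="bbwjz" (len 5), cursors c1@1 c2@3 c3@5, authorship .....
After op 2 (insert('k')): buffer="bkbwkjzk" (len 8), cursors c1@2 c2@5 c3@8, authorship .1..2..3
After op 3 (move_left): buffer="bkbwkjzk" (len 8), cursors c1@1 c2@4 c3@7, authorship .1..2..3
After op 4 (insert('x')): buffer="bxkbwxkjzxk" (len 11), cursors c1@2 c2@6 c3@10, authorship .11..22..33
After op 5 (insert('j')): buffer="bxjkbwxjkjzxjk" (len 14), cursors c1@3 c2@8 c3@13, authorship .111..222..333
After op 6 (insert('z')): buffer="bxjzkbwxjzkjzxjzk" (len 17), cursors c1@4 c2@10 c3@16, authorship .1111..2222..3333

Answer: bxjzkbwxjzkjzxjzk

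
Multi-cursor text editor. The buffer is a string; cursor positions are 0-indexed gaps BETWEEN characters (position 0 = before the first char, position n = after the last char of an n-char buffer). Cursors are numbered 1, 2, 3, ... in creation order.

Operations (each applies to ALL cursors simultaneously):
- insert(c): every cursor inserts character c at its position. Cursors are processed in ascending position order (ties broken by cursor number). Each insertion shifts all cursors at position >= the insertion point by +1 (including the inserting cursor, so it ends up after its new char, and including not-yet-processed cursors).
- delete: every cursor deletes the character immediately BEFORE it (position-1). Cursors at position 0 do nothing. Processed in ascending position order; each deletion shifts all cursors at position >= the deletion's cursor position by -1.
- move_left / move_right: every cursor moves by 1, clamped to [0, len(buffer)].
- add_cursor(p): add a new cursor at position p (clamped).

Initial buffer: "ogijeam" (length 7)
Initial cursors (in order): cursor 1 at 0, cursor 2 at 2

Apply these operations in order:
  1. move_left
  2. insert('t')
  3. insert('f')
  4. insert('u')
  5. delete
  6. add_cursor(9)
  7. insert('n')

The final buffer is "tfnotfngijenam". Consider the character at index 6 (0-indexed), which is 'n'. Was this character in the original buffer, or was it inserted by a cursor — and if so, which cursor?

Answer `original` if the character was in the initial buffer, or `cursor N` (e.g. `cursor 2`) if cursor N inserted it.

Answer: cursor 2

Derivation:
After op 1 (move_left): buffer="ogijeam" (len 7), cursors c1@0 c2@1, authorship .......
After op 2 (insert('t')): buffer="totgijeam" (len 9), cursors c1@1 c2@3, authorship 1.2......
After op 3 (insert('f')): buffer="tfotfgijeam" (len 11), cursors c1@2 c2@5, authorship 11.22......
After op 4 (insert('u')): buffer="tfuotfugijeam" (len 13), cursors c1@3 c2@7, authorship 111.222......
After op 5 (delete): buffer="tfotfgijeam" (len 11), cursors c1@2 c2@5, authorship 11.22......
After op 6 (add_cursor(9)): buffer="tfotfgijeam" (len 11), cursors c1@2 c2@5 c3@9, authorship 11.22......
After op 7 (insert('n')): buffer="tfnotfngijenam" (len 14), cursors c1@3 c2@7 c3@12, authorship 111.222....3..
Authorship (.=original, N=cursor N): 1 1 1 . 2 2 2 . . . . 3 . .
Index 6: author = 2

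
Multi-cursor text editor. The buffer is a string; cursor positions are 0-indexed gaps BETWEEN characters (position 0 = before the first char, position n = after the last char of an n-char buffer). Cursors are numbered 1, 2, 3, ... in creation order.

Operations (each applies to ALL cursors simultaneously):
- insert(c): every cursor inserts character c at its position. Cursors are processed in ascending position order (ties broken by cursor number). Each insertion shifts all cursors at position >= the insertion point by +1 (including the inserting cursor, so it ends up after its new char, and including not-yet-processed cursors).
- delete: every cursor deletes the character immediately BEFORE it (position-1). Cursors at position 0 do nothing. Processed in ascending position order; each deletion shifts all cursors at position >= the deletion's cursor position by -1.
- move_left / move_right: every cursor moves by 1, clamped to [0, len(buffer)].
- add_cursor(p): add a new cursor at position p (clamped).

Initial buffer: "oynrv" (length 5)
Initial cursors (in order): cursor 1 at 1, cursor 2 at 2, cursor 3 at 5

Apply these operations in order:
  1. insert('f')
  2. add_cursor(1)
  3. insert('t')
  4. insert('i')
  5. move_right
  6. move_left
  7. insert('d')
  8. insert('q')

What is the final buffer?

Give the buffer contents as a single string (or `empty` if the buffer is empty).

Answer: otidqftidqyftidqnrvftdqi

Derivation:
After op 1 (insert('f')): buffer="ofyfnrvf" (len 8), cursors c1@2 c2@4 c3@8, authorship .1.2...3
After op 2 (add_cursor(1)): buffer="ofyfnrvf" (len 8), cursors c4@1 c1@2 c2@4 c3@8, authorship .1.2...3
After op 3 (insert('t')): buffer="otftyftnrvft" (len 12), cursors c4@2 c1@4 c2@7 c3@12, authorship .411.22...33
After op 4 (insert('i')): buffer="otiftiyftinrvfti" (len 16), cursors c4@3 c1@6 c2@10 c3@16, authorship .44111.222...333
After op 5 (move_right): buffer="otiftiyftinrvfti" (len 16), cursors c4@4 c1@7 c2@11 c3@16, authorship .44111.222...333
After op 6 (move_left): buffer="otiftiyftinrvfti" (len 16), cursors c4@3 c1@6 c2@10 c3@15, authorship .44111.222...333
After op 7 (insert('d')): buffer="otidftidyftidnrvftdi" (len 20), cursors c4@4 c1@8 c2@13 c3@19, authorship .4441111.2222...3333
After op 8 (insert('q')): buffer="otidqftidqyftidqnrvftdqi" (len 24), cursors c4@5 c1@10 c2@16 c3@23, authorship .444411111.22222...33333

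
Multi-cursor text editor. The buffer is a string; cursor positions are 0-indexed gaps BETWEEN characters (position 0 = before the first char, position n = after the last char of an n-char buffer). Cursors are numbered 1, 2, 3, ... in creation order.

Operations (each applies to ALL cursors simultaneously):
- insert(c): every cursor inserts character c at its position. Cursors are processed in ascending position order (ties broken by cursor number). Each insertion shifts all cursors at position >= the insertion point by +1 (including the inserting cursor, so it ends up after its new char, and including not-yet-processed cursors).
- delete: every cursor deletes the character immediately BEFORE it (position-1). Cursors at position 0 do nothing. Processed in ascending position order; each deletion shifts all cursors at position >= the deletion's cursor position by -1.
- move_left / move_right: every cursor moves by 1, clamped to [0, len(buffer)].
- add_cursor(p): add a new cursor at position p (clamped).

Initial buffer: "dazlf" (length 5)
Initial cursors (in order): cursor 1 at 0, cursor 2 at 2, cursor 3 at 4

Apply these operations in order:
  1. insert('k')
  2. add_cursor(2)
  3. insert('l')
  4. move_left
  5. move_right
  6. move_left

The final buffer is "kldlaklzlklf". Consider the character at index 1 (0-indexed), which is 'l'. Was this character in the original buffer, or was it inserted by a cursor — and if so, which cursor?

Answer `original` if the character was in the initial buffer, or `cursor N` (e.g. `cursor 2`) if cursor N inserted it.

After op 1 (insert('k')): buffer="kdakzlkf" (len 8), cursors c1@1 c2@4 c3@7, authorship 1..2..3.
After op 2 (add_cursor(2)): buffer="kdakzlkf" (len 8), cursors c1@1 c4@2 c2@4 c3@7, authorship 1..2..3.
After op 3 (insert('l')): buffer="kldlaklzlklf" (len 12), cursors c1@2 c4@4 c2@7 c3@11, authorship 11.4.22..33.
After op 4 (move_left): buffer="kldlaklzlklf" (len 12), cursors c1@1 c4@3 c2@6 c3@10, authorship 11.4.22..33.
After op 5 (move_right): buffer="kldlaklzlklf" (len 12), cursors c1@2 c4@4 c2@7 c3@11, authorship 11.4.22..33.
After op 6 (move_left): buffer="kldlaklzlklf" (len 12), cursors c1@1 c4@3 c2@6 c3@10, authorship 11.4.22..33.
Authorship (.=original, N=cursor N): 1 1 . 4 . 2 2 . . 3 3 .
Index 1: author = 1

Answer: cursor 1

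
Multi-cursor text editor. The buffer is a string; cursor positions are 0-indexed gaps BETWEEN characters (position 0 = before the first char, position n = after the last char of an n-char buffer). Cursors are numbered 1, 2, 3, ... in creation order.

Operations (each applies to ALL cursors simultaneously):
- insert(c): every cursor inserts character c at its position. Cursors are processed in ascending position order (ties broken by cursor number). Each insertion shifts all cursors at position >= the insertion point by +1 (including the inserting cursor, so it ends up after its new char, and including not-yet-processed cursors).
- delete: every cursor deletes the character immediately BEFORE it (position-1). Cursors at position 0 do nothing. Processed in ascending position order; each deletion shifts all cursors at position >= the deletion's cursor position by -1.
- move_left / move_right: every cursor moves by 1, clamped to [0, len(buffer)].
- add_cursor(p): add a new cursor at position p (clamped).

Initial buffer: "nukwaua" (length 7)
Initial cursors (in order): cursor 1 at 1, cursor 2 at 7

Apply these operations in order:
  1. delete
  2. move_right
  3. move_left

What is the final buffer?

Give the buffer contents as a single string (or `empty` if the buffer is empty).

Answer: ukwau

Derivation:
After op 1 (delete): buffer="ukwau" (len 5), cursors c1@0 c2@5, authorship .....
After op 2 (move_right): buffer="ukwau" (len 5), cursors c1@1 c2@5, authorship .....
After op 3 (move_left): buffer="ukwau" (len 5), cursors c1@0 c2@4, authorship .....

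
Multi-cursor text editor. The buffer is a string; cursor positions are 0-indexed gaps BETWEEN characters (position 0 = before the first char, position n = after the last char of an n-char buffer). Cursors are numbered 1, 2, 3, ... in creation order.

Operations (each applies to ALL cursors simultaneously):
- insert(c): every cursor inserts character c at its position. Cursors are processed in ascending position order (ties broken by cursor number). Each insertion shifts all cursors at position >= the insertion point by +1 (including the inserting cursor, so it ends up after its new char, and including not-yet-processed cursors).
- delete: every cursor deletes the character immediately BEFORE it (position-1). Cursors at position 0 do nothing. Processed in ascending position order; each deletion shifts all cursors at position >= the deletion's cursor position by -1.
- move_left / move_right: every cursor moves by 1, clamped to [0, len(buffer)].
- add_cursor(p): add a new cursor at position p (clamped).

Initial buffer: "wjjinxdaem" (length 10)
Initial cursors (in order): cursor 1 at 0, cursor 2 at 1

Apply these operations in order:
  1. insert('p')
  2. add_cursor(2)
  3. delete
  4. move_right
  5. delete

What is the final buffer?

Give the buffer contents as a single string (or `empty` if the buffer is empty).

After op 1 (insert('p')): buffer="pwpjjinxdaem" (len 12), cursors c1@1 c2@3, authorship 1.2.........
After op 2 (add_cursor(2)): buffer="pwpjjinxdaem" (len 12), cursors c1@1 c3@2 c2@3, authorship 1.2.........
After op 3 (delete): buffer="jjinxdaem" (len 9), cursors c1@0 c2@0 c3@0, authorship .........
After op 4 (move_right): buffer="jjinxdaem" (len 9), cursors c1@1 c2@1 c3@1, authorship .........
After op 5 (delete): buffer="jinxdaem" (len 8), cursors c1@0 c2@0 c3@0, authorship ........

Answer: jinxdaem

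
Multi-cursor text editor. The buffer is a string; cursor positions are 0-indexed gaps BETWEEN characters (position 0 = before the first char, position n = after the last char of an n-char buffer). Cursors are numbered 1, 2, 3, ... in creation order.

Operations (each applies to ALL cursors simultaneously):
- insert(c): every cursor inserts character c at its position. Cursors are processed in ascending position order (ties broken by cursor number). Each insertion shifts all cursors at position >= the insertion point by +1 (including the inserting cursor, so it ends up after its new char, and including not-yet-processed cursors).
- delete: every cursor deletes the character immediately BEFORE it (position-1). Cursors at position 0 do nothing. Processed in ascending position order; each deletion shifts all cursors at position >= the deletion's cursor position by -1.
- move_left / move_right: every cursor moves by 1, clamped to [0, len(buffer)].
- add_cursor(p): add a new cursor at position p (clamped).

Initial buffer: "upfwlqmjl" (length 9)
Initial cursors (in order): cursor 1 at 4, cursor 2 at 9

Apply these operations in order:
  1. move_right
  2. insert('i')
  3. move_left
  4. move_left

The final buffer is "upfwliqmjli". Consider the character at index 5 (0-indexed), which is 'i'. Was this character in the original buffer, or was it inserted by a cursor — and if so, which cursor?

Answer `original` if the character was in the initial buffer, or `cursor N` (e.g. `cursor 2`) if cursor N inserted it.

After op 1 (move_right): buffer="upfwlqmjl" (len 9), cursors c1@5 c2@9, authorship .........
After op 2 (insert('i')): buffer="upfwliqmjli" (len 11), cursors c1@6 c2@11, authorship .....1....2
After op 3 (move_left): buffer="upfwliqmjli" (len 11), cursors c1@5 c2@10, authorship .....1....2
After op 4 (move_left): buffer="upfwliqmjli" (len 11), cursors c1@4 c2@9, authorship .....1....2
Authorship (.=original, N=cursor N): . . . . . 1 . . . . 2
Index 5: author = 1

Answer: cursor 1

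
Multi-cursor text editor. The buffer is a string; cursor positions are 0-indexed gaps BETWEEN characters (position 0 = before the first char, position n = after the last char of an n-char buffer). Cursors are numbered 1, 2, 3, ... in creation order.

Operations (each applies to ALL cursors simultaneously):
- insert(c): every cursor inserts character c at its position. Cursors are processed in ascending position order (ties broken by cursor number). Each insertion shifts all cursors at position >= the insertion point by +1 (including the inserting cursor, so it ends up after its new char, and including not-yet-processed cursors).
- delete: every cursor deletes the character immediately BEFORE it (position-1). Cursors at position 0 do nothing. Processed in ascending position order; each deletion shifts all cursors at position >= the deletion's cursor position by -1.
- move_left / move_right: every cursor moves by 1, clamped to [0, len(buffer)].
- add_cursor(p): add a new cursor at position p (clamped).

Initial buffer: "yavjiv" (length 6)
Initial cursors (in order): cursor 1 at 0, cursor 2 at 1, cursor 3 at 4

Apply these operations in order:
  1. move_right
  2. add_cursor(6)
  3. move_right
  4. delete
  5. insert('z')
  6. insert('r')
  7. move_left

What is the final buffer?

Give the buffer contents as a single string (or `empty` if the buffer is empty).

After op 1 (move_right): buffer="yavjiv" (len 6), cursors c1@1 c2@2 c3@5, authorship ......
After op 2 (add_cursor(6)): buffer="yavjiv" (len 6), cursors c1@1 c2@2 c3@5 c4@6, authorship ......
After op 3 (move_right): buffer="yavjiv" (len 6), cursors c1@2 c2@3 c3@6 c4@6, authorship ......
After op 4 (delete): buffer="yj" (len 2), cursors c1@1 c2@1 c3@2 c4@2, authorship ..
After op 5 (insert('z')): buffer="yzzjzz" (len 6), cursors c1@3 c2@3 c3@6 c4@6, authorship .12.34
After op 6 (insert('r')): buffer="yzzrrjzzrr" (len 10), cursors c1@5 c2@5 c3@10 c4@10, authorship .1212.3434
After op 7 (move_left): buffer="yzzrrjzzrr" (len 10), cursors c1@4 c2@4 c3@9 c4@9, authorship .1212.3434

Answer: yzzrrjzzrr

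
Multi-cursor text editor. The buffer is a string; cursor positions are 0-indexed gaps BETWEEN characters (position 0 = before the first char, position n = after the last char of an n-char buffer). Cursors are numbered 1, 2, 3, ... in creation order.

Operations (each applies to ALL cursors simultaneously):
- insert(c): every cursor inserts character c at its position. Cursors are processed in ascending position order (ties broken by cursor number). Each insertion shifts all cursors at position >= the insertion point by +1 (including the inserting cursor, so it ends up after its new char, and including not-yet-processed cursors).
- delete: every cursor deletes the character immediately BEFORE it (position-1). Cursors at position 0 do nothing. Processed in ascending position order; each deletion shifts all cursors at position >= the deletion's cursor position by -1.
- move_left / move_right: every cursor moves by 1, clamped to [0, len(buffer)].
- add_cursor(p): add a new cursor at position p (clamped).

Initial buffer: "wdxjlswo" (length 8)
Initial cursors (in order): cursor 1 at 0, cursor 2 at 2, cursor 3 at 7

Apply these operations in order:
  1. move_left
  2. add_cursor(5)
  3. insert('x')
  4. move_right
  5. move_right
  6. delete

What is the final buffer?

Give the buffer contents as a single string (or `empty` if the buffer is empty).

Answer: xwdjlxsw

Derivation:
After op 1 (move_left): buffer="wdxjlswo" (len 8), cursors c1@0 c2@1 c3@6, authorship ........
After op 2 (add_cursor(5)): buffer="wdxjlswo" (len 8), cursors c1@0 c2@1 c4@5 c3@6, authorship ........
After op 3 (insert('x')): buffer="xwxdxjlxsxwo" (len 12), cursors c1@1 c2@3 c4@8 c3@10, authorship 1.2....4.3..
After op 4 (move_right): buffer="xwxdxjlxsxwo" (len 12), cursors c1@2 c2@4 c4@9 c3@11, authorship 1.2....4.3..
After op 5 (move_right): buffer="xwxdxjlxsxwo" (len 12), cursors c1@3 c2@5 c4@10 c3@12, authorship 1.2....4.3..
After op 6 (delete): buffer="xwdjlxsw" (len 8), cursors c1@2 c2@3 c4@7 c3@8, authorship 1....4..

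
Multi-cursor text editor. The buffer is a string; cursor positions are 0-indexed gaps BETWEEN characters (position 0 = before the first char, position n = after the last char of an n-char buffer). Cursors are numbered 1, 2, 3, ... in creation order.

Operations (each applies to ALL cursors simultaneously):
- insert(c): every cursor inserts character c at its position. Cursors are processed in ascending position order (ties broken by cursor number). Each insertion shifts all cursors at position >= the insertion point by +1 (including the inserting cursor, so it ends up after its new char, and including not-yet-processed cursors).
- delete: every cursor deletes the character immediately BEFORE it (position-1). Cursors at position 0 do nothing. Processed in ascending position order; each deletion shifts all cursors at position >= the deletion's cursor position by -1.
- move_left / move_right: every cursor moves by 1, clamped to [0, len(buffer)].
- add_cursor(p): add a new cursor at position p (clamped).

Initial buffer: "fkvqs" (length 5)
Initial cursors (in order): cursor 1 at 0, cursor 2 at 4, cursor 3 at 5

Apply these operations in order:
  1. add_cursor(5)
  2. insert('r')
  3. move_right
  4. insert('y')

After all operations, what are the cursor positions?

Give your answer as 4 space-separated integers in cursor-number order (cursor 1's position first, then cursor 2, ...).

Answer: 3 9 13 13

Derivation:
After op 1 (add_cursor(5)): buffer="fkvqs" (len 5), cursors c1@0 c2@4 c3@5 c4@5, authorship .....
After op 2 (insert('r')): buffer="rfkvqrsrr" (len 9), cursors c1@1 c2@6 c3@9 c4@9, authorship 1....2.34
After op 3 (move_right): buffer="rfkvqrsrr" (len 9), cursors c1@2 c2@7 c3@9 c4@9, authorship 1....2.34
After op 4 (insert('y')): buffer="rfykvqrsyrryy" (len 13), cursors c1@3 c2@9 c3@13 c4@13, authorship 1.1...2.23434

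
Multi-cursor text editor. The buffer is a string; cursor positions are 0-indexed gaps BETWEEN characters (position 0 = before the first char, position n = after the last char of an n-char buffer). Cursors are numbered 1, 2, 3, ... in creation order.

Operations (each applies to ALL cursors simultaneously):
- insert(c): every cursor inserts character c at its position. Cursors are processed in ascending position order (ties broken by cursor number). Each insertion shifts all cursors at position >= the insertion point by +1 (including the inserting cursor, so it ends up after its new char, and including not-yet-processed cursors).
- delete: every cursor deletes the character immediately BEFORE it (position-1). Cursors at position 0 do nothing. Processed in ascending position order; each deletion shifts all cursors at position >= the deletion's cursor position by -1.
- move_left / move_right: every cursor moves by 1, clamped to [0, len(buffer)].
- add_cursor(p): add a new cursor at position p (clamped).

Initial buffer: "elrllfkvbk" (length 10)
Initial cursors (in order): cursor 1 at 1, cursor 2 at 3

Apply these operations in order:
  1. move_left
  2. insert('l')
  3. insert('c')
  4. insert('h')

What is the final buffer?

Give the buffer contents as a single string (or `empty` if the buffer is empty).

Answer: lchellchrllfkvbk

Derivation:
After op 1 (move_left): buffer="elrllfkvbk" (len 10), cursors c1@0 c2@2, authorship ..........
After op 2 (insert('l')): buffer="lellrllfkvbk" (len 12), cursors c1@1 c2@4, authorship 1..2........
After op 3 (insert('c')): buffer="lcellcrllfkvbk" (len 14), cursors c1@2 c2@6, authorship 11..22........
After op 4 (insert('h')): buffer="lchellchrllfkvbk" (len 16), cursors c1@3 c2@8, authorship 111..222........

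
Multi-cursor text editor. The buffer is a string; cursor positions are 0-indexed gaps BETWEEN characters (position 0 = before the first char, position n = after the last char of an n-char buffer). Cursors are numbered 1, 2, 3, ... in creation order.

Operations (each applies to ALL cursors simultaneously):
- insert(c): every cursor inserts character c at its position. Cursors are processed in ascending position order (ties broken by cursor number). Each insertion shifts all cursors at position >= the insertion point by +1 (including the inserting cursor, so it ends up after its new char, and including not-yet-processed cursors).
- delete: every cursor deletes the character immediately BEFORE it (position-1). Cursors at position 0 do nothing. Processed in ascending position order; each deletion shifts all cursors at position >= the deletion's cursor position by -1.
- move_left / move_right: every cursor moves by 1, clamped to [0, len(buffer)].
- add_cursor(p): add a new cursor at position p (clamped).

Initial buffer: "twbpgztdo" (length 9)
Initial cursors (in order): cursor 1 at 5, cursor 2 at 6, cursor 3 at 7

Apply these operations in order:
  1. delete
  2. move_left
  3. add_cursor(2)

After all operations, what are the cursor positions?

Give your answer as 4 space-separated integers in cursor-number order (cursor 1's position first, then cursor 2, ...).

Answer: 3 3 3 2

Derivation:
After op 1 (delete): buffer="twbpdo" (len 6), cursors c1@4 c2@4 c3@4, authorship ......
After op 2 (move_left): buffer="twbpdo" (len 6), cursors c1@3 c2@3 c3@3, authorship ......
After op 3 (add_cursor(2)): buffer="twbpdo" (len 6), cursors c4@2 c1@3 c2@3 c3@3, authorship ......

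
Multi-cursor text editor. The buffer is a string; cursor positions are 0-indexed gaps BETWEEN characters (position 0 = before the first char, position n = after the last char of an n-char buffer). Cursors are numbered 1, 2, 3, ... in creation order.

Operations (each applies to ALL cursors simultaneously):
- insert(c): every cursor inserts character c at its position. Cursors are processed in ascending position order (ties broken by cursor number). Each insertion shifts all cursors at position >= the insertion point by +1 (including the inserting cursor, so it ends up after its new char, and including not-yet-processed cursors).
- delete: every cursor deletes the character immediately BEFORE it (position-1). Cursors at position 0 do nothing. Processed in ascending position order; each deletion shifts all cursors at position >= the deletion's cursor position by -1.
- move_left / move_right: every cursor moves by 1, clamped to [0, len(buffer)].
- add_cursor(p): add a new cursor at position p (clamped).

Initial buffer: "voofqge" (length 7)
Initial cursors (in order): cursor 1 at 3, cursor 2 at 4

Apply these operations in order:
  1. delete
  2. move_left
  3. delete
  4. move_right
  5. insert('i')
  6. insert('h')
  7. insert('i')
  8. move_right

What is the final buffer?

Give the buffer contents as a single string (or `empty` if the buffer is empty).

After op 1 (delete): buffer="voqge" (len 5), cursors c1@2 c2@2, authorship .....
After op 2 (move_left): buffer="voqge" (len 5), cursors c1@1 c2@1, authorship .....
After op 3 (delete): buffer="oqge" (len 4), cursors c1@0 c2@0, authorship ....
After op 4 (move_right): buffer="oqge" (len 4), cursors c1@1 c2@1, authorship ....
After op 5 (insert('i')): buffer="oiiqge" (len 6), cursors c1@3 c2@3, authorship .12...
After op 6 (insert('h')): buffer="oiihhqge" (len 8), cursors c1@5 c2@5, authorship .1212...
After op 7 (insert('i')): buffer="oiihhiiqge" (len 10), cursors c1@7 c2@7, authorship .121212...
After op 8 (move_right): buffer="oiihhiiqge" (len 10), cursors c1@8 c2@8, authorship .121212...

Answer: oiihhiiqge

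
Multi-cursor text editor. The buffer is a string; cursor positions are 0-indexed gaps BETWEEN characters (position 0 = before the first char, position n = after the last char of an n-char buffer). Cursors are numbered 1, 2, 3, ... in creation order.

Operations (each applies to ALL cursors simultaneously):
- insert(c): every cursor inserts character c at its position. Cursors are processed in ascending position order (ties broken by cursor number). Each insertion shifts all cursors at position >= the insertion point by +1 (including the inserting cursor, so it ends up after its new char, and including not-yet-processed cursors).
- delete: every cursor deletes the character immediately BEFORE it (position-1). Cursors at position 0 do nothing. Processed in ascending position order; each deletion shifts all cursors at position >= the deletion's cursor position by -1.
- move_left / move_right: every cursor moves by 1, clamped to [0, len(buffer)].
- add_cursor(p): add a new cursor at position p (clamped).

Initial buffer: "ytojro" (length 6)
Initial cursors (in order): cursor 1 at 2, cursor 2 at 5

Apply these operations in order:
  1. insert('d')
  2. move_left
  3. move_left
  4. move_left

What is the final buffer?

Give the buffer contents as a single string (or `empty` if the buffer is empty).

After op 1 (insert('d')): buffer="ytdojrdo" (len 8), cursors c1@3 c2@7, authorship ..1...2.
After op 2 (move_left): buffer="ytdojrdo" (len 8), cursors c1@2 c2@6, authorship ..1...2.
After op 3 (move_left): buffer="ytdojrdo" (len 8), cursors c1@1 c2@5, authorship ..1...2.
After op 4 (move_left): buffer="ytdojrdo" (len 8), cursors c1@0 c2@4, authorship ..1...2.

Answer: ytdojrdo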